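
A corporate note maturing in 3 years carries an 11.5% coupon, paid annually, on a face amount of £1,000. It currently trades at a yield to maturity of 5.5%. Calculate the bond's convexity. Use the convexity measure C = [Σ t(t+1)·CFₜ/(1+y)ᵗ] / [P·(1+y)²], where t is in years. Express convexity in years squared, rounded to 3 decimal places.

With y = 0.055:
  t   CF        PV=CF/(1+0.055)^t    t·PV        t(t+1)·PV
  1       115.00       109.0047       109.0047         218.0095
  2       115.00       103.3220       206.6441         619.9322
  3     1,115.00       949.5492     2,848.6477      11,394.5908
  Σ                  1,161.8760     3,164.2965      12,232.5325
P = 1,161.8760.
Convexity = Σ t(t+1)·PV / [P·(1+y)²] = 12,232.5325 / (1,161.8760 × 1.113025) = 9.45914.

9.459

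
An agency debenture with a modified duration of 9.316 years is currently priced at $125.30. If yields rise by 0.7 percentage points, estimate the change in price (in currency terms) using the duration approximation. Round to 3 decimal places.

-$8.171

Duration approximation: ΔP/P ≈ -D_mod · Δy = -9.316 × (+0.007) = -0.065212.
ΔP ≈ 125.30 × (-0.065212) = -8.1710636.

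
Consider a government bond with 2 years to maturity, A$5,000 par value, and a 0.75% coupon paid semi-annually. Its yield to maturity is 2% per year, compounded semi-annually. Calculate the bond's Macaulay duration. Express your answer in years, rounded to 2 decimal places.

1.99 years

Periodic yield y = 0.01. Discount each cash flow and weight by its period:
  t   CF        PV=CF/(1+0.01)^t    t·PV
  1        18.75        18.5644        18.5644
  2        18.75        18.3806        36.7611
  3        18.75        18.1986        54.5957
  4     5,018.75     4,822.9201    19,291.6804
  Σ                  4,878.0636    19,401.6016
Price P = Σ PV = 4,878.0636.
Macaulay duration = Σ(t·PV) / P = 19,401.6016 / 4,878.0636 = 3.97732 half-year periods.
In years: 3.97732 / 2 = 1.98866 years.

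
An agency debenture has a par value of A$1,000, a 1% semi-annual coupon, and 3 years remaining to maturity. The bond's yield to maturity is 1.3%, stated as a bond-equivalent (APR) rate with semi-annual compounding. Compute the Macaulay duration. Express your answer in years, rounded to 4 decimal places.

Periodic yield y = 0.0065. Discount each cash flow and weight by its period:
  t   CF        PV=CF/(1+0.0065)^t    t·PV
  1         5.00         4.9677         4.9677
  2         5.00         4.9356         9.8713
  3         5.00         4.9038        14.7113
  4         5.00         4.8721        19.4883
  5         5.00         4.8406        24.2031
  6     1,005.00       966.6815     5,800.0887
  Σ                    991.2013     5,873.3304
Price P = Σ PV = 991.2013.
Macaulay duration = Σ(t·PV) / P = 5,873.3304 / 991.2013 = 5.92547 half-year periods.
In years: 5.92547 / 2 = 2.96273 years.

2.9627 years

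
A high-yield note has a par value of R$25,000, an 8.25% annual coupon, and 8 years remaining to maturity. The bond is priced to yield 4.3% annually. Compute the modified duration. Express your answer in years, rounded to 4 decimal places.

Periodic yield y = 0.043. First find Macaulay duration:
  t   CF        PV=CF/(1+0.043)^t    t·PV
  1     2,062.50     1,977.4688     1,977.4688
  2     2,062.50     1,895.9433     3,791.8866
  3     2,062.50     1,817.7788     5,453.3364
  4     2,062.50     1,742.8368     6,971.3472
  5     2,062.50     1,670.9845     8,354.9224
  6     2,062.50     1,602.0944     9,612.5665
  7     2,062.50     1,536.0445    10,752.3115
  8    27,062.50    19,323.8406   154,590.7248
  Σ                 31,566.9917   201,504.5642
P = 31,566.9917; Macaulay duration = 201,504.5642 / 31,566.9917 = 6.38339 years.
Modified duration = D_Mac / (1 + y) = 6.38339 / 1.043 = 6.12022 years.

6.1202 years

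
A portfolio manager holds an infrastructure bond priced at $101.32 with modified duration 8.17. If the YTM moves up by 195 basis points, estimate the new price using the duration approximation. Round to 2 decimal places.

$85.18

Duration approximation: ΔP/P ≈ -D_mod · Δy = -8.17 × (+0.0195) = -0.159315.
New price ≈ 101.32 × (1 - 0.159315) = 85.1782042.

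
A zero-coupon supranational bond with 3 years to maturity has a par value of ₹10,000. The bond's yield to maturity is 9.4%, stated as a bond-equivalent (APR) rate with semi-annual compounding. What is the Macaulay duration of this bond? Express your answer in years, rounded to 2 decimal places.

A zero-coupon bond has a single cash flow at maturity, so its Macaulay duration equals its maturity: 3 years.
(Equivalently: 6 semi-annual periods ÷ 2 = 3 years.)

3.00 years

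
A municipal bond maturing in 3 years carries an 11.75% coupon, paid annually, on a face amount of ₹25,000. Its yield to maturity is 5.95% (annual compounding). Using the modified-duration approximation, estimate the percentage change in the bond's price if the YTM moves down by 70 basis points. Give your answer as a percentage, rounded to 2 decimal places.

Periodic yield y = 0.0595. Modified duration first:
  t   CF        PV=CF/(1+0.0595)^t    t·PV
  1     2,937.50     2,772.5342     2,772.5342
  2     2,937.50     2,616.8327     5,233.6653
  3    27,937.50    23,490.0887    70,470.2662
  Σ                 28,879.4556    78,476.4658
P = 28,879.4556; D_Mac = 2.71738 yrs; D_mod = 2.71738/(1+0.0595) = 2.56478 yrs.
ΔP/P ≈ -D_mod · Δy = -2.56478 × (-0.007) = +0.017953 = +1.7953%.

+1.80%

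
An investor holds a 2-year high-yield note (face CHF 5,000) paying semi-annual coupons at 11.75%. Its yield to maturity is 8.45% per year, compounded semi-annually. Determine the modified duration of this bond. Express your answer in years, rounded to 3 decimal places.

1.770 years

Periodic yield y = 0.04225. First find Macaulay duration:
  t   CF        PV=CF/(1+0.04225)^t    t·PV
  1       293.75       281.8422       281.8422
  2       293.75       270.4170       540.8341
  3       293.75       259.4551       778.3652
  4     5,293.75     4,486.1709    17,944.6835
  Σ                  5,297.8852    19,545.7250
P = 5,297.8852; Macaulay duration = 19,545.7250 / 5,297.8852 = 3.68934 half-year periods = 1.84467 years.
Modified duration = D_Mac / (1 + y) = 1.84467 / 1.04225 = 1.76989 years.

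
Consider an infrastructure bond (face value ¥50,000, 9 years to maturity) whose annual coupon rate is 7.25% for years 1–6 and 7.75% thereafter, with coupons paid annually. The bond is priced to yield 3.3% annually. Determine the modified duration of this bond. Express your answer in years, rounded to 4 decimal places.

Periodic yield y = 0.033. First find Macaulay duration:
  t   CF        PV=CF/(1+0.033)^t    t·PV
  1     3,625.00     3,509.1965     3,509.1965
  2     3,625.00     3,397.0925     6,794.1849
  3     3,625.00     3,288.5697     9,865.7090
  4     3,625.00     3,183.5137    12,734.0548
  5     3,625.00     3,081.8139    15,409.0693
  6     3,625.00     2,983.3629    17,900.1773
  7     3,875.00     3,087.2333    21,610.6334
  8     3,875.00     2,988.6092    23,908.8739
  9    53,875.00    40,223.9197   362,015.2777
  Σ                 65,743.3114   473,747.1769
P = 65,743.3114; Macaulay duration = 473,747.1769 / 65,743.3114 = 7.20601 years.
Modified duration = D_Mac / (1 + y) = 7.20601 / 1.033 = 6.97581 years.

6.9758 years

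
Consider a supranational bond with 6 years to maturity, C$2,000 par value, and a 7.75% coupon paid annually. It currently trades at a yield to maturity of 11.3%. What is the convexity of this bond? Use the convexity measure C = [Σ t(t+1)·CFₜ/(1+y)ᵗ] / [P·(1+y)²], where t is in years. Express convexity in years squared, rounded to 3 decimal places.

25.957

With y = 0.113:
  t   CF        PV=CF/(1+0.113)^t    t·PV        t(t+1)·PV
  1       155.00       139.2633       139.2633         278.5265
  2       155.00       125.1242       250.2484         750.7453
  3       155.00       112.4207       337.2620       1,349.0482
  4       155.00       101.0069       404.0276       2,020.1380
  5       155.00        90.7519       453.7597       2,722.5579
  6     2,155.00     1,133.6429     6,801.8577      47,613.0036
  Σ                  1,702.2099     8,386.4186      54,734.0195
P = 1,702.2099.
Convexity = Σ t(t+1)·PV / [P·(1+y)²] = 54,734.0195 / (1,702.2099 × 1.238769) = 25.95696.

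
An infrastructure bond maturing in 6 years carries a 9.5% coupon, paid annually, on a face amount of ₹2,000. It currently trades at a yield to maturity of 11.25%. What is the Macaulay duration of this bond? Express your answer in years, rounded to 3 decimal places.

4.790 years

Periodic yield y = 0.1125. Discount each cash flow and weight by its year:
  t   CF        PV=CF/(1+0.1125)^t    t·PV
  1       190.00       170.7865       170.7865
  2       190.00       153.5160       307.0319
  3       190.00       137.9919       413.9756
  4       190.00       124.0376       496.1506
  5       190.00       111.4945       557.4726
  6     2,190.00     1,155.1649     6,930.9896
  Σ                  1,852.9915     8,876.4069
Price P = Σ PV = 1,852.9915.
Macaulay duration = Σ(t·PV) / P = 8,876.4069 / 1,852.9915 = 4.79031 years.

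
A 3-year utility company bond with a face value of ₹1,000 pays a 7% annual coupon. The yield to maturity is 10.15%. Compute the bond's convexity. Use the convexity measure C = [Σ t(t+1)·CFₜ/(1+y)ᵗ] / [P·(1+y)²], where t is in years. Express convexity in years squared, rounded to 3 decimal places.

With y = 0.1015:
  t   CF        PV=CF/(1+0.1015)^t    t·PV        t(t+1)·PV
  1        70.00        63.5497        63.5497         127.0994
  2        70.00        57.6938       115.3876         346.1627
  3     1,070.00       800.6271     2,401.8812       9,607.5249
  Σ                    921.8706     2,580.8185      10,080.7870
P = 921.8706.
Convexity = Σ t(t+1)·PV / [P·(1+y)²] = 10,080.7870 / (921.8706 × 1.213302) = 9.01271.

9.013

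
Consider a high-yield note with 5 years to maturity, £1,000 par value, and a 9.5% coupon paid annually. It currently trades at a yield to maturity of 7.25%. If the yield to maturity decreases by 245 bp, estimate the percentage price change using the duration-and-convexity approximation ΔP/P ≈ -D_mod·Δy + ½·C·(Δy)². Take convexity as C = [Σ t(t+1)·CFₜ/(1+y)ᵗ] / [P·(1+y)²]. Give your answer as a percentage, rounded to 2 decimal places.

With y = 0.0725:
  t   CF        PV=CF/(1+0.0725)^t    t·PV        t(t+1)·PV
  1        95.00        88.5781        88.5781         177.1562
  2        95.00        82.5903       165.1806         495.5418
  3        95.00        77.0073       231.0218         924.0872
  4        95.00        71.8016       287.2066       1,436.0329
  5     1,095.00       771.6629     3,858.3144      23,149.8867
  Σ                  1,091.6402     4,630.3015      26,182.7047
P = 1,091.6402; D_Mac = 4.24160 yrs; D_mod = 3.95487 yrs; C = 20.85165.
Duration effect: -3.95487 × (-0.0245) = +0.096894
Convexity effect: 0.5 × 20.85165 × (-0.0245)² = +0.0062581
ΔP/P ≈ +0.096894 + 0.0062581 = +0.103152 = +10.3152%.

+10.32%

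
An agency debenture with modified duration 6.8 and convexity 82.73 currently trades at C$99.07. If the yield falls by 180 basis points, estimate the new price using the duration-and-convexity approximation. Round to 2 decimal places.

C$112.52

Duration effect: -D_mod·Δy = -6.8 × (-0.018) = +0.122400
Convexity effect: ½·C·(Δy)² = 0.5 × 82.73 × (-0.018)² = +0.01340226
ΔP/P ≈ +0.122400 + 0.01340226 = +0.13580226
New price ≈ 99.07 × (1 + 0.13580226) = 112.5239298982.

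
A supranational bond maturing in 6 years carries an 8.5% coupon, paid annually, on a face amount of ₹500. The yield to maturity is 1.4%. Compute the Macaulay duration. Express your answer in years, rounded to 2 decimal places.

Periodic yield y = 0.014. Discount each cash flow and weight by its year:
  t   CF        PV=CF/(1+0.014)^t    t·PV
  1        42.50        41.9132        41.9132
  2        42.50        41.3345        82.6691
  3        42.50        40.7638       122.2915
  4        42.50        40.2010       160.8041
  5        42.50        39.6460       198.2299
  6       542.50       499.0821     2,994.4927
  Σ                    702.9407     3,600.4005
Price P = Σ PV = 702.9407.
Macaulay duration = Σ(t·PV) / P = 3,600.4005 / 702.9407 = 5.12191 years.

5.12 years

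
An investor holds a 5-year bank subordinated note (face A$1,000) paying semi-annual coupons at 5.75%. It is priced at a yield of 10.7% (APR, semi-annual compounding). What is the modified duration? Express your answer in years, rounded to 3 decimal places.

4.117 years

Periodic yield y = 0.0535. First find Macaulay duration:
  t   CF        PV=CF/(1+0.0535)^t    t·PV
  1        28.75        27.2900        27.2900
  2        28.75        25.9041        51.8082
  3        28.75        24.5886        73.7659
  4        28.75        23.3399        93.3598
  5        28.75        22.1547       110.7733
  6        28.75        21.0296       126.1775
  7        28.75        19.9616       139.7314
  8        28.75        18.9479       151.5834
  9        28.75        17.9857       161.8712
  10    1,028.75       610.8920     6,108.9202
  Σ                    812.0942     7,045.2807
P = 812.0942; Macaulay duration = 7,045.2807 / 812.0942 = 8.67545 half-year periods = 4.33772 years.
Modified duration = D_Mac / (1 + y) = 4.33772 / 1.0535 = 4.11744 years.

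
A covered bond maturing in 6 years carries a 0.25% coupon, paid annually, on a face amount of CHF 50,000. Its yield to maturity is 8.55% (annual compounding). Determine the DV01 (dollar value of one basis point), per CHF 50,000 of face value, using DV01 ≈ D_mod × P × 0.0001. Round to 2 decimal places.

CHF 17.06

Periodic yield y = 0.0855.
  t   CF        PV=CF/(1+0.0855)^t    t·PV
  1       125.00       115.1543       115.1543
  2       125.00       106.0841       212.1682
  3       125.00        97.7283       293.1850
  4       125.00        90.0307       360.1229
  5       125.00        82.9394       414.6970
  6    50,125.00    30,639.0587   183,834.3523
  Σ                 31,130.9956   185,229.6797
P = 31,130.9956; D_Mac = 5.95001 yrs; D_mod = 5.48135 yrs.
DV01 ≈ 5.48135 × 31,130.9956 × 0.0001 = 17.063996.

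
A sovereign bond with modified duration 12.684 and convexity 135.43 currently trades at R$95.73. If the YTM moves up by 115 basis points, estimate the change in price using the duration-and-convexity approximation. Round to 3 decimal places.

Duration effect: -D_mod·Δy = -12.684 × (+0.0115) = -0.145866
Convexity effect: ½·C·(Δy)² = 0.5 × 135.43 × (0.0115)² = +0.00895530875
ΔP/P ≈ -0.145866 + 0.00895530875 = -0.13691069125
ΔP ≈ 95.73 × (-0.13691069125) = -13.1064604733625.

-R$13.106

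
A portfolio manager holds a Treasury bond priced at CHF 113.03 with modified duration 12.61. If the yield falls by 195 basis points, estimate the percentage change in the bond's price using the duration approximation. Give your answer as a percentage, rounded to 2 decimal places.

+24.59%

Duration approximation: ΔP/P ≈ -D_mod · Δy = -12.61 × (-0.0195) = +0.245895.
As a percentage: +24.5895%.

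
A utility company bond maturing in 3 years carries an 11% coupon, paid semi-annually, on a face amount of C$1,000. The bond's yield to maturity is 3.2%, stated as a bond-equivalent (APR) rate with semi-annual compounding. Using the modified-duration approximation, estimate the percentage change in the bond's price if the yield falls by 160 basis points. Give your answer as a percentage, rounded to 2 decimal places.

Periodic yield y = 0.016. Modified duration first:
  t   CF        PV=CF/(1+0.016)^t    t·PV
  1        55.00        54.1339        54.1339
  2        55.00        53.2814       106.5627
  3        55.00        52.4423       157.3268
  4        55.00        51.6164       206.4657
  5        55.00        50.8036       254.0178
  6     1,055.00       959.1581     5,754.9488
  Σ                  1,221.4356     6,533.4557
P = 1,221.4356; D_Mac = 5.34900 half-year periods = 2.67450 yrs; D_mod = 2.67450/(1+0.016) = 2.63238 yrs.
ΔP/P ≈ -D_mod · Δy = -2.63238 × (-0.016) = +0.042118 = +4.2118%.

+4.21%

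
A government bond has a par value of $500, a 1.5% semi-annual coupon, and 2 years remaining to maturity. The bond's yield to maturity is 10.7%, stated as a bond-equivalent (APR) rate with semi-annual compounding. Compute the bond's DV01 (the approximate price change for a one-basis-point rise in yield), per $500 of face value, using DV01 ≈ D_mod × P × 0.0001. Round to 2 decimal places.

$0.08

Periodic yield y = 0.0535.
  t   CF        PV=CF/(1+0.0535)^t    t·PV
  1         3.75         3.5596         3.5596
  2         3.75         3.3788         6.7576
  3         3.75         3.2072         9.6216
  4       503.75       408.9563     1,635.8252
  Σ                    419.1019     1,655.7640
P = 419.1019; D_Mac = 3.95074 half-year periods = 1.97537 yrs; D_mod = 1.87506 yrs.
DV01 ≈ 1.87506 × 419.1019 × 0.0001 = 0.078584.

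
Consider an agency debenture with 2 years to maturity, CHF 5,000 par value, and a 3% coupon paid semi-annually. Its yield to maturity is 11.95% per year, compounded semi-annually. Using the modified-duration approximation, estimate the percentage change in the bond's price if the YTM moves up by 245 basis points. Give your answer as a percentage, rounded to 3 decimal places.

-4.512%

Periodic yield y = 0.05975. Modified duration first:
  t   CF        PV=CF/(1+0.05975)^t    t·PV
  1        75.00        70.7714        70.7714
  2        75.00        66.7812       133.5625
  3        75.00        63.0160       189.0481
  4     5,075.00     4,023.6699    16,094.6797
  Σ                  4,224.2386    16,488.0616
P = 4,224.2386; D_Mac = 3.90320 half-year periods = 1.95160 yrs; D_mod = 1.95160/(1+0.05975) = 1.84157 yrs.
ΔP/P ≈ -D_mod · Δy = -1.84157 × (+0.0245) = -0.045118 = -4.5118%.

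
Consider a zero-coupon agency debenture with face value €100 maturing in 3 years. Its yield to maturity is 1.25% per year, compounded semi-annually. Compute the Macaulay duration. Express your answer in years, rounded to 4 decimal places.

A zero-coupon bond has a single cash flow at maturity, so its Macaulay duration equals its maturity: 3 years.
(Equivalently: 6 semi-annual periods ÷ 2 = 3 years.)

3.0000 years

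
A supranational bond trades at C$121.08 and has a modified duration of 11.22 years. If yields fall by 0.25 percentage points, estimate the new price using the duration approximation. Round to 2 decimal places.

Duration approximation: ΔP/P ≈ -D_mod · Δy = -11.22 × (-0.0025) = +0.028050.
New price ≈ 121.08 × (1 + 0.028050) = 124.476294.

C$124.48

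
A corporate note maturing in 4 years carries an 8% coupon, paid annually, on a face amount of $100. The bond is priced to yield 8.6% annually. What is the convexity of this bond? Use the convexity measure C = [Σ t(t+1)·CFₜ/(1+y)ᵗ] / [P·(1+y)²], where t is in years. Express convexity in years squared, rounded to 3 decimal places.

14.558

With y = 0.086:
  t   CF        PV=CF/(1+0.086)^t    t·PV        t(t+1)·PV
  1         8.00         7.3665         7.3665          14.7330
  2         8.00         6.7831        13.5663          40.6988
  3         8.00         6.2460        18.7379          74.9517
  4       108.00        77.6434       310.5735       1,552.8677
  Σ                     98.0390       350.2442       1,683.2512
P = 98.0390.
Convexity = Σ t(t+1)·PV / [P·(1+y)²] = 1,683.2512 / (98.0390 × 1.179396) = 14.55762.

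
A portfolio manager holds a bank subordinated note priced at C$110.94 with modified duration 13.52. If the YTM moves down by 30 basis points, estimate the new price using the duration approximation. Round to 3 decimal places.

C$115.440

Duration approximation: ΔP/P ≈ -D_mod · Δy = -13.52 × (-0.003) = +0.040560.
New price ≈ 110.94 × (1 + 0.040560) = 115.4397264.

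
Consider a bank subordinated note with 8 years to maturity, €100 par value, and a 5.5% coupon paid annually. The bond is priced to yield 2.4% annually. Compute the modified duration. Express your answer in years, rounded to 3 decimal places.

6.667 years

Periodic yield y = 0.024. First find Macaulay duration:
  t   CF        PV=CF/(1+0.024)^t    t·PV
  1         5.50         5.3711         5.3711
  2         5.50         5.2452        10.4904
  3         5.50         5.1223        15.3668
  4         5.50         5.0022        20.0089
  5         5.50         4.8850        24.4249
  6         5.50         4.7705        28.6229
  7         5.50         4.6587        32.6108
  8       105.50        87.2676       698.1404
  Σ                    122.3225       835.0363
P = 122.3225; Macaulay duration = 835.0363 / 122.3225 = 6.82651 years.
Modified duration = D_Mac / (1 + y) = 6.82651 / 1.024 = 6.66652 years.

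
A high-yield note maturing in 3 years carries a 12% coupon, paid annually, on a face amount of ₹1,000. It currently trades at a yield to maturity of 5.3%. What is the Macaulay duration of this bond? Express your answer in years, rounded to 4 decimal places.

Periodic yield y = 0.053. Discount each cash flow and weight by its year:
  t   CF        PV=CF/(1+0.053)^t    t·PV
  1       120.00       113.9601       113.9601
  2       120.00       108.2242       216.4485
  3     1,120.00       959.2524     2,877.7573
  Σ                  1,181.4368     3,208.1659
Price P = Σ PV = 1,181.4368.
Macaulay duration = Σ(t·PV) / P = 3,208.1659 / 1,181.4368 = 2.71548 years.

2.7155 years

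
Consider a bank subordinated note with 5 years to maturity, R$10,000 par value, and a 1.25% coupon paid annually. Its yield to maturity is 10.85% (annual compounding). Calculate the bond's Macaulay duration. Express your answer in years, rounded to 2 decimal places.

Periodic yield y = 0.1085. Discount each cash flow and weight by its year:
  t   CF        PV=CF/(1+0.1085)^t    t·PV
  1       125.00       112.7650       112.7650
  2       125.00       101.7276       203.4551
  3       125.00        91.7705       275.3114
  4       125.00        82.7880       331.1519
  5    10,125.00     6,049.4591    30,247.2955
  Σ                  6,438.5101    31,169.9789
Price P = Σ PV = 6,438.5101.
Macaulay duration = Σ(t·PV) / P = 31,169.9789 / 6,438.5101 = 4.84118 years.

4.84 years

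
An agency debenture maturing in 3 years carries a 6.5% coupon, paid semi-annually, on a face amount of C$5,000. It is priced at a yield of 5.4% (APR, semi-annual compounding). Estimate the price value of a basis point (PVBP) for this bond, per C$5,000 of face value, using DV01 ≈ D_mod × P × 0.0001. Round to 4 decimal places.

C$1.3929

Periodic yield y = 0.027.
  t   CF        PV=CF/(1+0.027)^t    t·PV
  1       162.50       158.2278       158.2278
  2       162.50       154.0680       308.1360
  3       162.50       150.0175       450.0526
  4       162.50       146.0736       584.2942
  5       162.50       142.2333       711.1663
  6     5,162.50     4,399.8453    26,399.0716
  Σ                  5,150.4655    28,610.9485
P = 5,150.4655; D_Mac = 5.55502 half-year periods = 2.77751 yrs; D_mod = 2.70449 yrs.
DV01 ≈ 2.70449 × 5,150.4655 × 0.0001 = 1.392938.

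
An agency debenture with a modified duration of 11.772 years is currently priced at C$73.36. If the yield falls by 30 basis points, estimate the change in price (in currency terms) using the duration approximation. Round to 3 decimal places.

+C$2.591

Duration approximation: ΔP/P ≈ -D_mod · Δy = -11.772 × (-0.003) = +0.035316.
ΔP ≈ 73.36 × (+0.035316) = +2.59078176.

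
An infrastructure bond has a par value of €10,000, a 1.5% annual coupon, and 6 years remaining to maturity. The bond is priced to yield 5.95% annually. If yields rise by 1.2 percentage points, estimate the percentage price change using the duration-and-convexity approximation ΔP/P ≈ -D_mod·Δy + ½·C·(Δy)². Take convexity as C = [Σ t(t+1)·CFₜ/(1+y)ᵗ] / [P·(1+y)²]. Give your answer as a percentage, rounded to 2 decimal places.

With y = 0.0595:
  t   CF        PV=CF/(1+0.0595)^t    t·PV        t(t+1)·PV
  1       150.00       141.5762       141.5762         283.1524
  2       150.00       133.6255       267.2510         801.7530
  3       150.00       126.1213       378.3638       1,513.4554
  4       150.00       119.0385       476.1540       2,380.7698
  5       150.00       112.3535       561.7673       3,370.6038
  6    10,150.00     7,175.6339    43,053.8037     301,376.6259
  Σ                  7,808.3489    44,878.9160     309,726.3603
P = 7,808.3489; D_Mac = 5.74756 yrs; D_mod = 5.42478 yrs; C = 35.33597.
Duration effect: -5.42478 × (+0.012) = -0.065097
Convexity effect: 0.5 × 35.33597 × (0.012)² = +0.0025442
ΔP/P ≈ -0.065097 + 0.0025442 = -0.062553 = -6.2553%.

-6.26%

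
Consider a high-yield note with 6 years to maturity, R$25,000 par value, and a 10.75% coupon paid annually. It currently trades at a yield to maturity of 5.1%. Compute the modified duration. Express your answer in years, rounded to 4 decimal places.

Periodic yield y = 0.051. First find Macaulay duration:
  t   CF        PV=CF/(1+0.051)^t    t·PV
  1     2,687.50     2,557.0885     2,557.0885
  2     2,687.50     2,433.0052     4,866.0104
  3     2,687.50     2,314.9431     6,944.8294
  4     2,687.50     2,202.6100     8,810.4400
  5     2,687.50     2,095.7279    10,478.6394
  6    27,687.50    20,543.1694   123,259.0164
  Σ                 32,146.5441   156,916.0242
P = 32,146.5441; Macaulay duration = 156,916.0242 / 32,146.5441 = 4.88127 years.
Modified duration = D_Mac / (1 + y) = 4.88127 / 1.051 = 4.64441 years.

4.6444 years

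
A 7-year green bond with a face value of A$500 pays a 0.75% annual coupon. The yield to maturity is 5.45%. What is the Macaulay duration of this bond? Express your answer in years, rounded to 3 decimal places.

Periodic yield y = 0.0545. Discount each cash flow and weight by its year:
  t   CF        PV=CF/(1+0.0545)^t    t·PV
  1         3.75         3.5562         3.5562
  2         3.75         3.3724         6.7448
  3         3.75         3.1981         9.5943
  4         3.75         3.0328        12.1312
  5         3.75         2.8761        14.3803
  6         3.75         2.7274        16.3645
  7       503.75       347.4473     2,432.1313
  Σ                    366.2103     2,494.9026
Price P = Σ PV = 366.2103.
Macaulay duration = Σ(t·PV) / P = 2,494.9026 / 366.2103 = 6.81276 years.

6.813 years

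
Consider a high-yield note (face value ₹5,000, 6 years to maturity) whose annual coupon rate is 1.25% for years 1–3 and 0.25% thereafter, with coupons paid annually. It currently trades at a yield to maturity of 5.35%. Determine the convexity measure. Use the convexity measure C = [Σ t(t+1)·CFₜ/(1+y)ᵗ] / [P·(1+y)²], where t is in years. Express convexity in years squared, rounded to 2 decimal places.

With y = 0.0535:
  t   CF        PV=CF/(1+0.0535)^t    t·PV        t(t+1)·PV
  1        62.50        59.3261        59.3261         118.6521
  2        62.50        56.3133       112.6266         337.8798
  3        62.50        53.4535       160.3606         641.4424
  4        12.50        10.1478        40.5912         202.9560
  5        12.50         9.6325        48.1623         288.9739
  6     5,012.50     3,666.4616    21,998.7699     153,991.3890
  Σ                  3,855.3348    22,419.8366     155,581.2931
P = 3,855.3348.
Convexity = Σ t(t+1)·PV / [P·(1+y)²] = 155,581.2931 / (3,855.3348 × 1.109862) = 36.36019.

36.36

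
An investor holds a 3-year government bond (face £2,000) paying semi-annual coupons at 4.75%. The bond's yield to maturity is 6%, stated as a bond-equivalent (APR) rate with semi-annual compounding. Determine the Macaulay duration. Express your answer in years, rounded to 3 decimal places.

Periodic yield y = 0.03. Discount each cash flow and weight by its period:
  t   CF        PV=CF/(1+0.03)^t    t·PV
  1        47.50        46.1165        46.1165
  2        47.50        44.7733        89.5466
  3        47.50        43.4692       130.4077
  4        47.50        42.2031       168.8125
  5        47.50        40.9739       204.8696
  6     2,047.50     1,714.7490    10,288.4941
  Σ                  1,932.2851    10,928.2470
Price P = Σ PV = 1,932.2851.
Macaulay duration = Σ(t·PV) / P = 10,928.2470 / 1,932.2851 = 5.65561 half-year periods.
In years: 5.65561 / 2 = 2.82780 years.

2.828 years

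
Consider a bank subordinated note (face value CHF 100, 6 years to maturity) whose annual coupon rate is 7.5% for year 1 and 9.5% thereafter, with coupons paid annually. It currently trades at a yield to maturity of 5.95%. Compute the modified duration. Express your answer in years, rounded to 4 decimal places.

Periodic yield y = 0.0595. First find Macaulay duration:
  t   CF        PV=CF/(1+0.0595)^t    t·PV
  1         7.50         7.0788         7.0788
  2         9.50         8.4629        16.9259
  3         9.50         7.9877        23.9630
  4         9.50         7.5391        30.1564
  5         9.50         7.1157        35.5786
  6       109.50        77.4120       464.4721
  Σ                    115.5963       578.1748
P = 115.5963; Macaulay duration = 578.1748 / 115.5963 = 5.00167 years.
Modified duration = D_Mac / (1 + y) = 5.00167 / 1.0595 = 4.72079 years.

4.7208 years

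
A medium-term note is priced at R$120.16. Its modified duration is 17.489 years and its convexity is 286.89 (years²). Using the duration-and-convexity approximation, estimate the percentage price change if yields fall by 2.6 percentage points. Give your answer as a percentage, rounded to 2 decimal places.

+55.17%

Duration effect: -D_mod·Δy = -17.489 × (-0.026) = +0.454714
Convexity effect: ½·C·(Δy)² = 0.5 × 286.89 × (-0.026)² = +0.09696882
ΔP/P ≈ +0.454714 + 0.09696882 = +0.55168282
= +55.168282%.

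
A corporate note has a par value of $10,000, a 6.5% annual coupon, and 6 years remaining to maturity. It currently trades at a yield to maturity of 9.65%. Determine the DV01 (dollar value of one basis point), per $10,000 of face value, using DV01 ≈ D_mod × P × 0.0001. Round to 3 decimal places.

Periodic yield y = 0.0965.
  t   CF        PV=CF/(1+0.0965)^t    t·PV
  1       650.00       592.7953       592.7953
  2       650.00       540.6249     1,081.2499
  3       650.00       493.0460     1,479.1380
  4       650.00       449.6544     1,798.6175
  5       650.00       410.0815     2,050.4075
  6    10,650.00     6,127.7042    36,766.2251
  Σ                  8,613.9063    43,768.4333
P = 8,613.9063; D_Mac = 5.08114 yrs; D_mod = 4.63396 yrs.
DV01 ≈ 4.63396 × 8,613.9063 × 0.0001 = 3.991649.

$3.992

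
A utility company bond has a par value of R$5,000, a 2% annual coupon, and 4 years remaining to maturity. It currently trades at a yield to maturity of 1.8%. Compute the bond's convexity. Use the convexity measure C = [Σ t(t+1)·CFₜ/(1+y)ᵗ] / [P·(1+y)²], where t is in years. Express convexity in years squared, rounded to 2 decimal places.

18.56

With y = 0.018:
  t   CF        PV=CF/(1+0.018)^t    t·PV        t(t+1)·PV
  1       100.00        98.2318        98.2318         196.4637
  2       100.00        96.4949       192.9898         578.9695
  3       100.00        94.7887       284.3662       1,137.4647
  4     5,100.00     4,748.7473    18,994.9894      94,974.9470
  Σ                  5,038.2628    19,570.5772      96,887.8448
P = 5,038.2628.
Convexity = Σ t(t+1)·PV / [P·(1+y)²] = 96,887.8448 / (5,038.2628 × 1.036324) = 18.55637.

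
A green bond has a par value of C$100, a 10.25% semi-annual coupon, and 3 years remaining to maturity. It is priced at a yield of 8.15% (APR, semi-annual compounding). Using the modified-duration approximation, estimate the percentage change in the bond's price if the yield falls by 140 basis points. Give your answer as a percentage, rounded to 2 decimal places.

+3.59%

Periodic yield y = 0.04075. Modified duration first:
  t   CF        PV=CF/(1+0.04075)^t    t·PV
  1        5.125         4.9243         4.9243
  2        5.125         4.7315         9.4630
  3        5.125         4.5463        13.6388
  4        5.125         4.3683        17.4730
  5        5.125         4.1972        20.9861
  6      105.125        82.7232       496.3394
  Σ                    105.4908       562.8247
P = 105.4908; D_Mac = 5.33529 half-year periods = 2.66765 yrs; D_mod = 2.66765/(1+0.04075) = 2.56320 yrs.
ΔP/P ≈ -D_mod · Δy = -2.56320 × (-0.014) = +0.035885 = +3.5885%.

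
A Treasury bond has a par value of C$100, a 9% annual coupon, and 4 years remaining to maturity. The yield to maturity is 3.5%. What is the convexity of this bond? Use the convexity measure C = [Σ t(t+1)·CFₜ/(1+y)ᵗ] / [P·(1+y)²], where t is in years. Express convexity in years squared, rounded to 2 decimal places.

With y = 0.035:
  t   CF        PV=CF/(1+0.035)^t    t·PV        t(t+1)·PV
  1         9.00         8.6957         8.6957          17.3913
  2         9.00         8.4016        16.8032          50.4096
  3         9.00         8.1175        24.3525          97.4098
  4       109.00        94.9872       379.9488       1,899.7441
  Σ                    120.2019       429.8001       2,064.9548
P = 120.2019.
Convexity = Σ t(t+1)·PV / [P·(1+y)²] = 2,064.9548 / (120.2019 × 1.071225) = 16.03682.

16.04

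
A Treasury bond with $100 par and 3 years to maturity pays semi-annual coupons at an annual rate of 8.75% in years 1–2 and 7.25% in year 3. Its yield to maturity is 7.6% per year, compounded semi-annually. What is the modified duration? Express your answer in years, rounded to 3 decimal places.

2.608 years

Periodic yield y = 0.038. First find Macaulay duration:
  t   CF        PV=CF/(1+0.038)^t    t·PV
  1        4.375         4.2148         4.2148
  2        4.375         4.0605         8.1211
  3        4.375         3.9119        11.7357
  4        4.375         3.7687        15.0747
  5        3.625         3.0083        15.0415
  6      103.625        82.8477       497.0862
  Σ                    101.8119       551.2739
P = 101.8119; Macaulay duration = 551.2739 / 101.8119 = 5.41463 half-year periods = 2.70732 years.
Modified duration = D_Mac / (1 + y) = 2.70732 / 1.038 = 2.60820 years.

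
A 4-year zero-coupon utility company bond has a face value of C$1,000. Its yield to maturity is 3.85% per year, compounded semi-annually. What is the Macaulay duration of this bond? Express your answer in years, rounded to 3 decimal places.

A zero-coupon bond has a single cash flow at maturity, so its Macaulay duration equals its maturity: 4 years.
(Equivalently: 8 semi-annual periods ÷ 2 = 4 years.)

4.000 years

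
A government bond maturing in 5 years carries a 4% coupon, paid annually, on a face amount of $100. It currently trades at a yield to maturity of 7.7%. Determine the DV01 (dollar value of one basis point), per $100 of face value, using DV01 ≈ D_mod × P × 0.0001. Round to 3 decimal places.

$0.036

Periodic yield y = 0.077.
  t   CF        PV=CF/(1+0.077)^t    t·PV
  1         4.00         3.7140         3.7140
  2         4.00         3.4485         6.8970
  3         4.00         3.2019         9.6058
  4         4.00         2.9730        11.8921
  5       104.00        71.7720       358.8598
  Σ                     85.1094       390.9687
P = 85.1094; D_Mac = 4.59372 yrs; D_mod = 4.26529 yrs.
DV01 ≈ 4.26529 × 85.1094 × 0.0001 = 0.036302.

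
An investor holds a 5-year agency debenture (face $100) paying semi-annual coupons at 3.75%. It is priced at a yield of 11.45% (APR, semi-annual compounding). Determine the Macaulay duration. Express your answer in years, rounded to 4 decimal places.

4.5139 years

Periodic yield y = 0.05725. Discount each cash flow and weight by its period:
  t   CF        PV=CF/(1+0.05725)^t    t·PV
  1        1.875         1.7735         1.7735
  2        1.875         1.6774         3.3549
  3        1.875         1.5866         4.7598
  4        1.875         1.5007         6.0028
  5        1.875         1.4194         7.0971
  6        1.875         1.3426         8.0554
  7        1.875         1.2699         8.8891
  8        1.875         1.2011         9.6088
  9        1.875         1.1361        10.2246
  10     101.875        58.3836       583.8357
  Σ                     71.2908       643.6016
Price P = Σ PV = 71.2908.
Macaulay duration = Σ(t·PV) / P = 643.6016 / 71.2908 = 9.02784 half-year periods.
In years: 9.02784 / 2 = 4.51392 years.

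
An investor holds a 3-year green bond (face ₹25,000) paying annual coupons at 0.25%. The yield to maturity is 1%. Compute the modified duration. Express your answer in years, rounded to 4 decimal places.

Periodic yield y = 0.01. First find Macaulay duration:
  t   CF        PV=CF/(1+0.01)^t    t·PV
  1        62.50        61.8812        61.8812
  2        62.50        61.2685       122.5370
  3    25,062.50    24,325.4156    72,976.2467
  Σ                 24,448.5653    73,160.6649
P = 24,448.5653; Macaulay duration = 73,160.6649 / 24,448.5653 = 2.99243 years.
Modified duration = D_Mac / (1 + y) = 2.99243 / 1.01 = 2.96280 years.

2.9628 years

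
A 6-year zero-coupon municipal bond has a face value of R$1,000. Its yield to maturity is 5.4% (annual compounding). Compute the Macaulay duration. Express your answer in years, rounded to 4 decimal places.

6.0000 years

A zero-coupon bond has a single cash flow at maturity, so its Macaulay duration equals its maturity: 6 years.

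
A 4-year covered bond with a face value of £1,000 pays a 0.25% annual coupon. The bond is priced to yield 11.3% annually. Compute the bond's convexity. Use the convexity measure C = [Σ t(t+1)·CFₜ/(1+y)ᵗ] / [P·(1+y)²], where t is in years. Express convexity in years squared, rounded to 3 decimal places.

With y = 0.113:
  t   CF        PV=CF/(1+0.113)^t    t·PV        t(t+1)·PV
  1         2.50         2.2462         2.2462           4.4924
  2         2.50         2.0181         4.0363          12.1088
  3         2.50         1.8132         5.4397          21.7588
  4     1,002.50       653.2866     2,613.1462      13,065.7312
  Σ                    659.3641     2,624.8684      13,104.0912
P = 659.3641.
Convexity = Σ t(t+1)·PV / [P·(1+y)²] = 13,104.0912 / (659.3641 × 1.238769) = 16.04321.

16.043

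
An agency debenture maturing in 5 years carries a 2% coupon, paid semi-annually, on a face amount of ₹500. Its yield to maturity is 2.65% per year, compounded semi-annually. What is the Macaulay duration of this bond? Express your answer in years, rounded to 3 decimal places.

Periodic yield y = 0.01325. Discount each cash flow and weight by its period:
  t   CF        PV=CF/(1+0.01325)^t    t·PV
  1         5.00         4.9346         4.9346
  2         5.00         4.8701         9.7402
  3         5.00         4.8064        14.4192
  4         5.00         4.7436        18.9742
  5         5.00         4.6815        23.4076
  6         5.00         4.6203        27.7218
  7         5.00         4.5599        31.9192
  8         5.00         4.5003        36.0020
  9         5.00         4.4414        39.9727
  10      505.00       442.7160     4,427.1604
  Σ                    484.8741     4,634.2519
Price P = Σ PV = 484.8741.
Macaulay duration = Σ(t·PV) / P = 4,634.2519 / 484.8741 = 9.55764 half-year periods.
In years: 9.55764 / 2 = 4.77882 years.

4.779 years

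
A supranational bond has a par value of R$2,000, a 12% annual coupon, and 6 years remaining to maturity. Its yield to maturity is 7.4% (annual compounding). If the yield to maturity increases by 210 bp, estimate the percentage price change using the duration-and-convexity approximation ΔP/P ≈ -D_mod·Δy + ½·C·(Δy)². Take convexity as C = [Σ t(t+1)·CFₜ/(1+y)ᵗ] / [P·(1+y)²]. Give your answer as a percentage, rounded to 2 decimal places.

With y = 0.074:
  t   CF        PV=CF/(1+0.074)^t    t·PV        t(t+1)·PV
  1       240.00       223.4637       223.4637         446.9274
  2       240.00       208.0667       416.1335       1,248.4005
  3       240.00       193.7307       581.1920       2,324.7681
  4       240.00       180.3824       721.5295       3,607.6476
  5       240.00       167.9538       839.7690       5,038.6140
  6     2,240.00     1,459.5613     8,757.3676      61,301.5733
  Σ                  2,433.1586    11,539.4554      73,967.9309
P = 2,433.1586; D_Mac = 4.74258 yrs; D_mod = 4.41581 yrs; C = 26.35509.
Duration effect: -4.41581 × (+0.021) = -0.092732
Convexity effect: 0.5 × 26.35509 × (0.021)² = +0.0058113
ΔP/P ≈ -0.092732 + 0.0058113 = -0.086921 = -8.6921%.

-8.69%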